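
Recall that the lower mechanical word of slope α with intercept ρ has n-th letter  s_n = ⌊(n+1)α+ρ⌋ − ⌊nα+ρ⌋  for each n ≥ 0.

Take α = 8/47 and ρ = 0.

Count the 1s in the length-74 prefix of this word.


12

#1s = Σ_{n=0}^{73} s_n = Σ_{n=0}^{73} (⌊(n+1)α+ρ⌋ − ⌊nα+ρ⌋)
the sum telescopes: every ⌊nα+ρ⌋ with 0 < n < 74 appears once with + and once with −, leaving ⌊74α+ρ⌋ − ⌊0·α+ρ⌋
74α + ρ = (74·8) / 47 = 592/47
ρ = 0/47
⌊592/47⌋ = 12,  ⌊0/47⌋ = 0
#1s = 12 − 0 = 12


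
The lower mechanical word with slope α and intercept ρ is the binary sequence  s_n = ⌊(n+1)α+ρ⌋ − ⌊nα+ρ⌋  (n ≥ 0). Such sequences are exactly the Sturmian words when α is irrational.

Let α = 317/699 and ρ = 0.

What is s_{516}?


0

(n+1)α + ρ = (517·317) / 699 = 163889/699
nα + ρ     = (516·317) / 699 = 163572/699
⌊163889/699⌋ = 234,  ⌊163572/699⌋ = 234
s_{516} = 234 − 234 = 0


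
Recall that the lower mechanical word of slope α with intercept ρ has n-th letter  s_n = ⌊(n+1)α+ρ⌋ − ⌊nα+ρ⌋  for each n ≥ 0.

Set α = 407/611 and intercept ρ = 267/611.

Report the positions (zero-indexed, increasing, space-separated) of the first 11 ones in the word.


n=0: ⌊674/611⌋−⌊267/611⌋ = 1−0 = 1  ← one
n=1: ⌊1081/611⌋−⌊674/611⌋ = 1−1 = 0
n=2: ⌊1488/611⌋−⌊1081/611⌋ = 2−1 = 1  ← one
n=3: ⌊1895/611⌋−⌊1488/611⌋ = 3−2 = 1  ← one
n=4: ⌊2302/611⌋−⌊1895/611⌋ = 3−3 = 0
n=5: ⌊2709/611⌋−⌊2302/611⌋ = 4−3 = 1  ← one
n=6: ⌊3116/611⌋−⌊2709/611⌋ = 5−4 = 1  ← one
n=7: ⌊3523/611⌋−⌊3116/611⌋ = 5−5 = 0
n=8: ⌊3930/611⌋−⌊3523/611⌋ = 6−5 = 1  ← one
n=9: ⌊4337/611⌋−⌊3930/611⌋ = 7−6 = 1  ← one
n=10: ⌊4744/611⌋−⌊4337/611⌋ = 7−7 = 0
n=11: ⌊5151/611⌋−⌊4744/611⌋ = 8−7 = 1  ← one
n=12: ⌊5558/611⌋−⌊5151/611⌋ = 9−8 = 1  ← one
n=13: ⌊5965/611⌋−⌊5558/611⌋ = 9−9 = 0
n=14: ⌊6372/611⌋−⌊5965/611⌋ = 10−9 = 1  ← one
n=15: ⌊6779/611⌋−⌊6372/611⌋ = 11−10 = 1  ← one
positions of the first 11 ones: 0 2 3 5 6 8 9 11 12 14 15

0 2 3 5 6 8 9 11 12 14 15


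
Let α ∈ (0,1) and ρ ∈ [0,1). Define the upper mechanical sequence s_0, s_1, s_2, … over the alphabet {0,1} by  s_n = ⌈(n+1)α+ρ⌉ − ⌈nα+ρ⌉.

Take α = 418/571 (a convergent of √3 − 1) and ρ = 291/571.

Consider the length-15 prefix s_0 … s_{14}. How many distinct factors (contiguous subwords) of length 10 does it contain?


t_n = ⌈(n·418+291)/571⌉ for n = 0 … 15:
  n=0…9: ⌈291/571⌉=1 ⌈709/571⌉=2 ⌈1127/571⌉=2 ⌈1545/571⌉=3 ⌈1963/571⌉=4 ⌈2381/571⌉=5 ⌈2799/571⌉=5 ⌈3217/571⌉=6 ⌈3635/571⌉=7 ⌈4053/571⌉=8
  n=10…15: ⌈4471/571⌉=8 ⌈4889/571⌉=9 ⌈5307/571⌉=10 ⌈5725/571⌉=11 ⌈6143/571⌉=11 ⌈6561/571⌉=12
s_n = t_(n+1) − t_n for n = 0 … 14 gives
prefix = 101110111011101
slide a length-10 window over [0..9] … [5..14] (6 windows); first occurrence of each distinct factor:
  [  0..  9] 1011101110
  [  1.. 10] 0111011101
  [  2.. 11] 1110111011
  [  3.. 12] 1101110111
  (the other 2 windows repeat one of these)
distinct factors: {0111011101, 1011101110, 1101110111, 1110111011}
count = 4  (Sturmian bound for length 10 is 11)

4


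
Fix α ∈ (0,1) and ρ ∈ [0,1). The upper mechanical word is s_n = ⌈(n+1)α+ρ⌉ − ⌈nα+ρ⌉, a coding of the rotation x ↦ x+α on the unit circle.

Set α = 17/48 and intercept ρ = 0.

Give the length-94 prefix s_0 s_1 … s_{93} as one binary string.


1010010010010010100100100100100101001001001001001010010010010010100100100100100101001001001001

n=0: ⌈(1·17)/48⌉ − ⌈(0·17)/48⌉ = ⌈17/48⌉ − ⌈0/48⌉ = 1 − 0 = 1
n=1: ⌈(2·17)/48⌉ − ⌈(1·17)/48⌉ = ⌈34/48⌉ − ⌈17/48⌉ = 1 − 1 = 0
n=2: ⌈(3·17)/48⌉ − ⌈(2·17)/48⌉ = ⌈51/48⌉ − ⌈34/48⌉ = 2 − 1 = 1
n=3: ⌈(4·17)/48⌉ − ⌈(3·17)/48⌉ = ⌈68/48⌉ − ⌈51/48⌉ = 2 − 2 = 0
n=4: ⌈(5·17)/48⌉ − ⌈(4·17)/48⌉ = ⌈85/48⌉ − ⌈68/48⌉ = 2 − 2 = 0
n=5: ⌈(6·17)/48⌉ − ⌈(5·17)/48⌉ = ⌈102/48⌉ − ⌈85/48⌉ = 3 − 2 = 1
n=6: ⌈(7·17)/48⌉ − ⌈(6·17)/48⌉ = ⌈119/48⌉ − ⌈102/48⌉ = 3 − 3 = 0
n=7: ⌈(8·17)/48⌉ − ⌈(7·17)/48⌉ = ⌈136/48⌉ − ⌈119/48⌉ = 3 − 3 = 0
n=8: ⌈(9·17)/48⌉ − ⌈(8·17)/48⌉ = ⌈153/48⌉ − ⌈136/48⌉ = 4 − 3 = 1
n=9: ⌈(10·17)/48⌉ − ⌈(9·17)/48⌉ = ⌈170/48⌉ − ⌈153/48⌉ = 4 − 4 = 0
n=10: ⌈(11·17)/48⌉ − ⌈(10·17)/48⌉ = ⌈187/48⌉ − ⌈170/48⌉ = 4 − 4 = 0
n=11: ⌈(12·17)/48⌉ − ⌈(11·17)/48⌉ = ⌈204/48⌉ − ⌈187/48⌉ = 5 − 4 = 1
n=12: ⌈(13·17)/48⌉ − ⌈(12·17)/48⌉ = ⌈221/48⌉ − ⌈204/48⌉ = 5 − 5 = 0
n=13: ⌈(14·17)/48⌉ − ⌈(13·17)/48⌉ = ⌈238/48⌉ − ⌈221/48⌉ = 5 − 5 = 0
n=14: ⌈(15·17)/48⌉ − ⌈(14·17)/48⌉ = ⌈255/48⌉ − ⌈238/48⌉ = 6 − 5 = 1
n=15: ⌈(16·17)/48⌉ − ⌈(15·17)/48⌉ = ⌈272/48⌉ − ⌈255/48⌉ = 6 − 6 = 0
n=16: ⌈(17·17)/48⌉ − ⌈(16·17)/48⌉ = ⌈289/48⌉ − ⌈272/48⌉ = 7 − 6 = 1
n=17: ⌈(18·17)/48⌉ − ⌈(17·17)/48⌉ = ⌈306/48⌉ − ⌈289/48⌉ = 7 − 7 = 0
n=18: ⌈(19·17)/48⌉ − ⌈(18·17)/48⌉ = ⌈323/48⌉ − ⌈306/48⌉ = 7 − 7 = 0
n=19: ⌈(20·17)/48⌉ − ⌈(19·17)/48⌉ = ⌈340/48⌉ − ⌈323/48⌉ = 8 − 7 = 1
n=20: ⌈(21·17)/48⌉ − ⌈(20·17)/48⌉ = ⌈357/48⌉ − ⌈340/48⌉ = 8 − 8 = 0
n=21: ⌈(22·17)/48⌉ − ⌈(21·17)/48⌉ = ⌈374/48⌉ − ⌈357/48⌉ = 8 − 8 = 0
n=22: ⌈(23·17)/48⌉ − ⌈(22·17)/48⌉ = ⌈391/48⌉ − ⌈374/48⌉ = 9 − 8 = 1
n=23: ⌈(24·17)/48⌉ − ⌈(23·17)/48⌉ = ⌈408/48⌉ − ⌈391/48⌉ = 9 − 9 = 0
n=24: ⌈(25·17)/48⌉ − ⌈(24·17)/48⌉ = ⌈425/48⌉ − ⌈408/48⌉ = 9 − 9 = 0
n=25: ⌈(26·17)/48⌉ − ⌈(25·17)/48⌉ = ⌈442/48⌉ − ⌈425/48⌉ = 10 − 9 = 1
n=26: ⌈(27·17)/48⌉ − ⌈(26·17)/48⌉ = ⌈459/48⌉ − ⌈442/48⌉ = 10 − 10 = 0
n=27: ⌈(28·17)/48⌉ − ⌈(27·17)/48⌉ = ⌈476/48⌉ − ⌈459/48⌉ = 10 − 10 = 0
n=28: ⌈(29·17)/48⌉ − ⌈(28·17)/48⌉ = ⌈493/48⌉ − ⌈476/48⌉ = 11 − 10 = 1
n=29: ⌈(30·17)/48⌉ − ⌈(29·17)/48⌉ = ⌈510/48⌉ − ⌈493/48⌉ = 11 − 11 = 0
n=30: ⌈(31·17)/48⌉ − ⌈(30·17)/48⌉ = ⌈527/48⌉ − ⌈510/48⌉ = 11 − 11 = 0
n=31: ⌈(32·17)/48⌉ − ⌈(31·17)/48⌉ = ⌈544/48⌉ − ⌈527/48⌉ = 12 − 11 = 1
n=32: ⌈(33·17)/48⌉ − ⌈(32·17)/48⌉ = ⌈561/48⌉ − ⌈544/48⌉ = 12 − 12 = 0
n=33: ⌈(34·17)/48⌉ − ⌈(33·17)/48⌉ = ⌈578/48⌉ − ⌈561/48⌉ = 13 − 12 = 1
n=34: ⌈(35·17)/48⌉ − ⌈(34·17)/48⌉ = ⌈595/48⌉ − ⌈578/48⌉ = 13 − 13 = 0
n=35: ⌈(36·17)/48⌉ − ⌈(35·17)/48⌉ = ⌈612/48⌉ − ⌈595/48⌉ = 13 − 13 = 0
n=36: ⌈(37·17)/48⌉ − ⌈(36·17)/48⌉ = ⌈629/48⌉ − ⌈612/48⌉ = 14 − 13 = 1
n=37: ⌈(38·17)/48⌉ − ⌈(37·17)/48⌉ = ⌈646/48⌉ − ⌈629/48⌉ = 14 − 14 = 0
n=38: ⌈(39·17)/48⌉ − ⌈(38·17)/48⌉ = ⌈663/48⌉ − ⌈646/48⌉ = 14 − 14 = 0
n=39: ⌈(40·17)/48⌉ − ⌈(39·17)/48⌉ = ⌈680/48⌉ − ⌈663/48⌉ = 15 − 14 = 1
n=40: ⌈(41·17)/48⌉ − ⌈(40·17)/48⌉ = ⌈697/48⌉ − ⌈680/48⌉ = 15 − 15 = 0
n=41: ⌈(42·17)/48⌉ − ⌈(41·17)/48⌉ = ⌈714/48⌉ − ⌈697/48⌉ = 15 − 15 = 0
n=42: ⌈(43·17)/48⌉ − ⌈(42·17)/48⌉ = ⌈731/48⌉ − ⌈714/48⌉ = 16 − 15 = 1
n=43: ⌈(44·17)/48⌉ − ⌈(43·17)/48⌉ = ⌈748/48⌉ − ⌈731/48⌉ = 16 − 16 = 0
n=44: ⌈(45·17)/48⌉ − ⌈(44·17)/48⌉ = ⌈765/48⌉ − ⌈748/48⌉ = 16 − 16 = 0
n=45: ⌈(46·17)/48⌉ − ⌈(45·17)/48⌉ = ⌈782/48⌉ − ⌈765/48⌉ = 17 − 16 = 1
n=46: ⌈(47·17)/48⌉ − ⌈(46·17)/48⌉ = ⌈799/48⌉ − ⌈782/48⌉ = 17 − 17 = 0
n=47: ⌈(48·17)/48⌉ − ⌈(47·17)/48⌉ = ⌈816/48⌉ − ⌈799/48⌉ = 17 − 17 = 0
n=48: ⌈(49·17)/48⌉ − ⌈(48·17)/48⌉ = ⌈833/48⌉ − ⌈816/48⌉ = 18 − 17 = 1
n=49: ⌈(50·17)/48⌉ − ⌈(49·17)/48⌉ = ⌈850/48⌉ − ⌈833/48⌉ = 18 − 18 = 0
n=50: ⌈(51·17)/48⌉ − ⌈(50·17)/48⌉ = ⌈867/48⌉ − ⌈850/48⌉ = 19 − 18 = 1
n=51: ⌈(52·17)/48⌉ − ⌈(51·17)/48⌉ = ⌈884/48⌉ − ⌈867/48⌉ = 19 − 19 = 0
n=52: ⌈(53·17)/48⌉ − ⌈(52·17)/48⌉ = ⌈901/48⌉ − ⌈884/48⌉ = 19 − 19 = 0
n=53: ⌈(54·17)/48⌉ − ⌈(53·17)/48⌉ = ⌈918/48⌉ − ⌈901/48⌉ = 20 − 19 = 1
n=54: ⌈(55·17)/48⌉ − ⌈(54·17)/48⌉ = ⌈935/48⌉ − ⌈918/48⌉ = 20 − 20 = 0
n=55: ⌈(56·17)/48⌉ − ⌈(55·17)/48⌉ = ⌈952/48⌉ − ⌈935/48⌉ = 20 − 20 = 0
n=56: ⌈(57·17)/48⌉ − ⌈(56·17)/48⌉ = ⌈969/48⌉ − ⌈952/48⌉ = 21 − 20 = 1
n=57: ⌈(58·17)/48⌉ − ⌈(57·17)/48⌉ = ⌈986/48⌉ − ⌈969/48⌉ = 21 − 21 = 0
n=58: ⌈(59·17)/48⌉ − ⌈(58·17)/48⌉ = ⌈1003/48⌉ − ⌈986/48⌉ = 21 − 21 = 0
n=59: ⌈(60·17)/48⌉ − ⌈(59·17)/48⌉ = ⌈1020/48⌉ − ⌈1003/48⌉ = 22 − 21 = 1
n=60: ⌈(61·17)/48⌉ − ⌈(60·17)/48⌉ = ⌈1037/48⌉ − ⌈1020/48⌉ = 22 − 22 = 0
n=61: ⌈(62·17)/48⌉ − ⌈(61·17)/48⌉ = ⌈1054/48⌉ − ⌈1037/48⌉ = 22 − 22 = 0
n=62: ⌈(63·17)/48⌉ − ⌈(62·17)/48⌉ = ⌈1071/48⌉ − ⌈1054/48⌉ = 23 − 22 = 1
n=63: ⌈(64·17)/48⌉ − ⌈(63·17)/48⌉ = ⌈1088/48⌉ − ⌈1071/48⌉ = 23 − 23 = 0
n=64: ⌈(65·17)/48⌉ − ⌈(64·17)/48⌉ = ⌈1105/48⌉ − ⌈1088/48⌉ = 24 − 23 = 1
n=65: ⌈(66·17)/48⌉ − ⌈(65·17)/48⌉ = ⌈1122/48⌉ − ⌈1105/48⌉ = 24 − 24 = 0
n=66: ⌈(67·17)/48⌉ − ⌈(66·17)/48⌉ = ⌈1139/48⌉ − ⌈1122/48⌉ = 24 − 24 = 0
n=67: ⌈(68·17)/48⌉ − ⌈(67·17)/48⌉ = ⌈1156/48⌉ − ⌈1139/48⌉ = 25 − 24 = 1
n=68: ⌈(69·17)/48⌉ − ⌈(68·17)/48⌉ = ⌈1173/48⌉ − ⌈1156/48⌉ = 25 − 25 = 0
n=69: ⌈(70·17)/48⌉ − ⌈(69·17)/48⌉ = ⌈1190/48⌉ − ⌈1173/48⌉ = 25 − 25 = 0
n=70: ⌈(71·17)/48⌉ − ⌈(70·17)/48⌉ = ⌈1207/48⌉ − ⌈1190/48⌉ = 26 − 25 = 1
n=71: ⌈(72·17)/48⌉ − ⌈(71·17)/48⌉ = ⌈1224/48⌉ − ⌈1207/48⌉ = 26 − 26 = 0
n=72: ⌈(73·17)/48⌉ − ⌈(72·17)/48⌉ = ⌈1241/48⌉ − ⌈1224/48⌉ = 26 − 26 = 0
n=73: ⌈(74·17)/48⌉ − ⌈(73·17)/48⌉ = ⌈1258/48⌉ − ⌈1241/48⌉ = 27 − 26 = 1
n=74: ⌈(75·17)/48⌉ − ⌈(74·17)/48⌉ = ⌈1275/48⌉ − ⌈1258/48⌉ = 27 − 27 = 0
n=75: ⌈(76·17)/48⌉ − ⌈(75·17)/48⌉ = ⌈1292/48⌉ − ⌈1275/48⌉ = 27 − 27 = 0
n=76: ⌈(77·17)/48⌉ − ⌈(76·17)/48⌉ = ⌈1309/48⌉ − ⌈1292/48⌉ = 28 − 27 = 1
n=77: ⌈(78·17)/48⌉ − ⌈(77·17)/48⌉ = ⌈1326/48⌉ − ⌈1309/48⌉ = 28 − 28 = 0
n=78: ⌈(79·17)/48⌉ − ⌈(78·17)/48⌉ = ⌈1343/48⌉ − ⌈1326/48⌉ = 28 − 28 = 0
n=79: ⌈(80·17)/48⌉ − ⌈(79·17)/48⌉ = ⌈1360/48⌉ − ⌈1343/48⌉ = 29 − 28 = 1
n=80: ⌈(81·17)/48⌉ − ⌈(80·17)/48⌉ = ⌈1377/48⌉ − ⌈1360/48⌉ = 29 − 29 = 0
n=81: ⌈(82·17)/48⌉ − ⌈(81·17)/48⌉ = ⌈1394/48⌉ − ⌈1377/48⌉ = 30 − 29 = 1
n=82: ⌈(83·17)/48⌉ − ⌈(82·17)/48⌉ = ⌈1411/48⌉ − ⌈1394/48⌉ = 30 − 30 = 0
n=83: ⌈(84·17)/48⌉ − ⌈(83·17)/48⌉ = ⌈1428/48⌉ − ⌈1411/48⌉ = 30 − 30 = 0
n=84: ⌈(85·17)/48⌉ − ⌈(84·17)/48⌉ = ⌈1445/48⌉ − ⌈1428/48⌉ = 31 − 30 = 1
n=85: ⌈(86·17)/48⌉ − ⌈(85·17)/48⌉ = ⌈1462/48⌉ − ⌈1445/48⌉ = 31 − 31 = 0
n=86: ⌈(87·17)/48⌉ − ⌈(86·17)/48⌉ = ⌈1479/48⌉ − ⌈1462/48⌉ = 31 − 31 = 0
n=87: ⌈(88·17)/48⌉ − ⌈(87·17)/48⌉ = ⌈1496/48⌉ − ⌈1479/48⌉ = 32 − 31 = 1
n=88: ⌈(89·17)/48⌉ − ⌈(88·17)/48⌉ = ⌈1513/48⌉ − ⌈1496/48⌉ = 32 − 32 = 0
n=89: ⌈(90·17)/48⌉ − ⌈(89·17)/48⌉ = ⌈1530/48⌉ − ⌈1513/48⌉ = 32 − 32 = 0
n=90: ⌈(91·17)/48⌉ − ⌈(90·17)/48⌉ = ⌈1547/48⌉ − ⌈1530/48⌉ = 33 − 32 = 1
n=91: ⌈(92·17)/48⌉ − ⌈(91·17)/48⌉ = ⌈1564/48⌉ − ⌈1547/48⌉ = 33 − 33 = 0
n=92: ⌈(93·17)/48⌉ − ⌈(92·17)/48⌉ = ⌈1581/48⌉ − ⌈1564/48⌉ = 33 − 33 = 0
n=93: ⌈(94·17)/48⌉ − ⌈(93·17)/48⌉ = ⌈1598/48⌉ − ⌈1581/48⌉ = 34 − 33 = 1


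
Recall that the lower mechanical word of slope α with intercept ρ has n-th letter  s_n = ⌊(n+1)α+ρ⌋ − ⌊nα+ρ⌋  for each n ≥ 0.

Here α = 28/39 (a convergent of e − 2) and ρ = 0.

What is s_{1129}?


(n+1)α + ρ = (1130·28) / 39 = 31640/39
nα + ρ     = (1129·28) / 39 = 31612/39
⌊31640/39⌋ = 811,  ⌊31612/39⌋ = 810
s_{1129} = 811 − 810 = 1

1


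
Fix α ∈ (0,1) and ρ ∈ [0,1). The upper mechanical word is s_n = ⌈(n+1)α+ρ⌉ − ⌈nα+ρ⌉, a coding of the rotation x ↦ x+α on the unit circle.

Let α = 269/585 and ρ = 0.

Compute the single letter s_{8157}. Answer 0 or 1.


1

(n+1)α + ρ = (8158·269) / 585 = 2194502/585
nα + ρ     = (8157·269) / 585 = 2194233/585
⌈2194502/585⌉ = 3752,  ⌈2194233/585⌉ = 3751
s_{8157} = 3752 − 3751 = 1


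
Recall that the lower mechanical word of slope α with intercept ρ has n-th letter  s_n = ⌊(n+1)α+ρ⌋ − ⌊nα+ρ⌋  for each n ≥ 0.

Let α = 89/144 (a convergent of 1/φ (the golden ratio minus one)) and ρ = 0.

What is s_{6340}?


1

(n+1)α + ρ = (6341·89) / 144 = 564349/144
nα + ρ     = (6340·89) / 144 = 564260/144
⌊564349/144⌋ = 3919,  ⌊564260/144⌋ = 3918
s_{6340} = 3919 − 3918 = 1


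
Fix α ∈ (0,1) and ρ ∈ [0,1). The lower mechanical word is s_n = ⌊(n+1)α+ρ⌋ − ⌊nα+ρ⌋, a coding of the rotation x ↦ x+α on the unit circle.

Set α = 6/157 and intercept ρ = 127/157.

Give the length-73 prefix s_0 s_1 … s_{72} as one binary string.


n=0: ⌊(1·6+127)/157⌋ − ⌊(0·6+127)/157⌋ = ⌊133/157⌋ − ⌊127/157⌋ = 0 − 0 = 0
n=1: ⌊(2·6+127)/157⌋ − ⌊(1·6+127)/157⌋ = ⌊139/157⌋ − ⌊133/157⌋ = 0 − 0 = 0
n=2: ⌊(3·6+127)/157⌋ − ⌊(2·6+127)/157⌋ = ⌊145/157⌋ − ⌊139/157⌋ = 0 − 0 = 0
n=3: ⌊(4·6+127)/157⌋ − ⌊(3·6+127)/157⌋ = ⌊151/157⌋ − ⌊145/157⌋ = 0 − 0 = 0
n=4: ⌊(5·6+127)/157⌋ − ⌊(4·6+127)/157⌋ = ⌊157/157⌋ − ⌊151/157⌋ = 1 − 0 = 1
n=5: ⌊(6·6+127)/157⌋ − ⌊(5·6+127)/157⌋ = ⌊163/157⌋ − ⌊157/157⌋ = 1 − 1 = 0
n=6: ⌊(7·6+127)/157⌋ − ⌊(6·6+127)/157⌋ = ⌊169/157⌋ − ⌊163/157⌋ = 1 − 1 = 0
n=7: ⌊(8·6+127)/157⌋ − ⌊(7·6+127)/157⌋ = ⌊175/157⌋ − ⌊169/157⌋ = 1 − 1 = 0
n=8: ⌊(9·6+127)/157⌋ − ⌊(8·6+127)/157⌋ = ⌊181/157⌋ − ⌊175/157⌋ = 1 − 1 = 0
n=9: ⌊(10·6+127)/157⌋ − ⌊(9·6+127)/157⌋ = ⌊187/157⌋ − ⌊181/157⌋ = 1 − 1 = 0
n=10: ⌊(11·6+127)/157⌋ − ⌊(10·6+127)/157⌋ = ⌊193/157⌋ − ⌊187/157⌋ = 1 − 1 = 0
n=11: ⌊(12·6+127)/157⌋ − ⌊(11·6+127)/157⌋ = ⌊199/157⌋ − ⌊193/157⌋ = 1 − 1 = 0
n=12: ⌊(13·6+127)/157⌋ − ⌊(12·6+127)/157⌋ = ⌊205/157⌋ − ⌊199/157⌋ = 1 − 1 = 0
n=13: ⌊(14·6+127)/157⌋ − ⌊(13·6+127)/157⌋ = ⌊211/157⌋ − ⌊205/157⌋ = 1 − 1 = 0
n=14: ⌊(15·6+127)/157⌋ − ⌊(14·6+127)/157⌋ = ⌊217/157⌋ − ⌊211/157⌋ = 1 − 1 = 0
n=15: ⌊(16·6+127)/157⌋ − ⌊(15·6+127)/157⌋ = ⌊223/157⌋ − ⌊217/157⌋ = 1 − 1 = 0
n=16: ⌊(17·6+127)/157⌋ − ⌊(16·6+127)/157⌋ = ⌊229/157⌋ − ⌊223/157⌋ = 1 − 1 = 0
n=17: ⌊(18·6+127)/157⌋ − ⌊(17·6+127)/157⌋ = ⌊235/157⌋ − ⌊229/157⌋ = 1 − 1 = 0
n=18: ⌊(19·6+127)/157⌋ − ⌊(18·6+127)/157⌋ = ⌊241/157⌋ − ⌊235/157⌋ = 1 − 1 = 0
n=19: ⌊(20·6+127)/157⌋ − ⌊(19·6+127)/157⌋ = ⌊247/157⌋ − ⌊241/157⌋ = 1 − 1 = 0
n=20: ⌊(21·6+127)/157⌋ − ⌊(20·6+127)/157⌋ = ⌊253/157⌋ − ⌊247/157⌋ = 1 − 1 = 0
n=21: ⌊(22·6+127)/157⌋ − ⌊(21·6+127)/157⌋ = ⌊259/157⌋ − ⌊253/157⌋ = 1 − 1 = 0
n=22: ⌊(23·6+127)/157⌋ − ⌊(22·6+127)/157⌋ = ⌊265/157⌋ − ⌊259/157⌋ = 1 − 1 = 0
n=23: ⌊(24·6+127)/157⌋ − ⌊(23·6+127)/157⌋ = ⌊271/157⌋ − ⌊265/157⌋ = 1 − 1 = 0
n=24: ⌊(25·6+127)/157⌋ − ⌊(24·6+127)/157⌋ = ⌊277/157⌋ − ⌊271/157⌋ = 1 − 1 = 0
n=25: ⌊(26·6+127)/157⌋ − ⌊(25·6+127)/157⌋ = ⌊283/157⌋ − ⌊277/157⌋ = 1 − 1 = 0
n=26: ⌊(27·6+127)/157⌋ − ⌊(26·6+127)/157⌋ = ⌊289/157⌋ − ⌊283/157⌋ = 1 − 1 = 0
n=27: ⌊(28·6+127)/157⌋ − ⌊(27·6+127)/157⌋ = ⌊295/157⌋ − ⌊289/157⌋ = 1 − 1 = 0
n=28: ⌊(29·6+127)/157⌋ − ⌊(28·6+127)/157⌋ = ⌊301/157⌋ − ⌊295/157⌋ = 1 − 1 = 0
n=29: ⌊(30·6+127)/157⌋ − ⌊(29·6+127)/157⌋ = ⌊307/157⌋ − ⌊301/157⌋ = 1 − 1 = 0
n=30: ⌊(31·6+127)/157⌋ − ⌊(30·6+127)/157⌋ = ⌊313/157⌋ − ⌊307/157⌋ = 1 − 1 = 0
n=31: ⌊(32·6+127)/157⌋ − ⌊(31·6+127)/157⌋ = ⌊319/157⌋ − ⌊313/157⌋ = 2 − 1 = 1
n=32: ⌊(33·6+127)/157⌋ − ⌊(32·6+127)/157⌋ = ⌊325/157⌋ − ⌊319/157⌋ = 2 − 2 = 0
n=33: ⌊(34·6+127)/157⌋ − ⌊(33·6+127)/157⌋ = ⌊331/157⌋ − ⌊325/157⌋ = 2 − 2 = 0
n=34: ⌊(35·6+127)/157⌋ − ⌊(34·6+127)/157⌋ = ⌊337/157⌋ − ⌊331/157⌋ = 2 − 2 = 0
n=35: ⌊(36·6+127)/157⌋ − ⌊(35·6+127)/157⌋ = ⌊343/157⌋ − ⌊337/157⌋ = 2 − 2 = 0
n=36: ⌊(37·6+127)/157⌋ − ⌊(36·6+127)/157⌋ = ⌊349/157⌋ − ⌊343/157⌋ = 2 − 2 = 0
n=37: ⌊(38·6+127)/157⌋ − ⌊(37·6+127)/157⌋ = ⌊355/157⌋ − ⌊349/157⌋ = 2 − 2 = 0
n=38: ⌊(39·6+127)/157⌋ − ⌊(38·6+127)/157⌋ = ⌊361/157⌋ − ⌊355/157⌋ = 2 − 2 = 0
n=39: ⌊(40·6+127)/157⌋ − ⌊(39·6+127)/157⌋ = ⌊367/157⌋ − ⌊361/157⌋ = 2 − 2 = 0
n=40: ⌊(41·6+127)/157⌋ − ⌊(40·6+127)/157⌋ = ⌊373/157⌋ − ⌊367/157⌋ = 2 − 2 = 0
n=41: ⌊(42·6+127)/157⌋ − ⌊(41·6+127)/157⌋ = ⌊379/157⌋ − ⌊373/157⌋ = 2 − 2 = 0
n=42: ⌊(43·6+127)/157⌋ − ⌊(42·6+127)/157⌋ = ⌊385/157⌋ − ⌊379/157⌋ = 2 − 2 = 0
n=43: ⌊(44·6+127)/157⌋ − ⌊(43·6+127)/157⌋ = ⌊391/157⌋ − ⌊385/157⌋ = 2 − 2 = 0
n=44: ⌊(45·6+127)/157⌋ − ⌊(44·6+127)/157⌋ = ⌊397/157⌋ − ⌊391/157⌋ = 2 − 2 = 0
n=45: ⌊(46·6+127)/157⌋ − ⌊(45·6+127)/157⌋ = ⌊403/157⌋ − ⌊397/157⌋ = 2 − 2 = 0
n=46: ⌊(47·6+127)/157⌋ − ⌊(46·6+127)/157⌋ = ⌊409/157⌋ − ⌊403/157⌋ = 2 − 2 = 0
n=47: ⌊(48·6+127)/157⌋ − ⌊(47·6+127)/157⌋ = ⌊415/157⌋ − ⌊409/157⌋ = 2 − 2 = 0
n=48: ⌊(49·6+127)/157⌋ − ⌊(48·6+127)/157⌋ = ⌊421/157⌋ − ⌊415/157⌋ = 2 − 2 = 0
n=49: ⌊(50·6+127)/157⌋ − ⌊(49·6+127)/157⌋ = ⌊427/157⌋ − ⌊421/157⌋ = 2 − 2 = 0
n=50: ⌊(51·6+127)/157⌋ − ⌊(50·6+127)/157⌋ = ⌊433/157⌋ − ⌊427/157⌋ = 2 − 2 = 0
n=51: ⌊(52·6+127)/157⌋ − ⌊(51·6+127)/157⌋ = ⌊439/157⌋ − ⌊433/157⌋ = 2 − 2 = 0
n=52: ⌊(53·6+127)/157⌋ − ⌊(52·6+127)/157⌋ = ⌊445/157⌋ − ⌊439/157⌋ = 2 − 2 = 0
n=53: ⌊(54·6+127)/157⌋ − ⌊(53·6+127)/157⌋ = ⌊451/157⌋ − ⌊445/157⌋ = 2 − 2 = 0
n=54: ⌊(55·6+127)/157⌋ − ⌊(54·6+127)/157⌋ = ⌊457/157⌋ − ⌊451/157⌋ = 2 − 2 = 0
n=55: ⌊(56·6+127)/157⌋ − ⌊(55·6+127)/157⌋ = ⌊463/157⌋ − ⌊457/157⌋ = 2 − 2 = 0
n=56: ⌊(57·6+127)/157⌋ − ⌊(56·6+127)/157⌋ = ⌊469/157⌋ − ⌊463/157⌋ = 2 − 2 = 0
n=57: ⌊(58·6+127)/157⌋ − ⌊(57·6+127)/157⌋ = ⌊475/157⌋ − ⌊469/157⌋ = 3 − 2 = 1
n=58: ⌊(59·6+127)/157⌋ − ⌊(58·6+127)/157⌋ = ⌊481/157⌋ − ⌊475/157⌋ = 3 − 3 = 0
n=59: ⌊(60·6+127)/157⌋ − ⌊(59·6+127)/157⌋ = ⌊487/157⌋ − ⌊481/157⌋ = 3 − 3 = 0
n=60: ⌊(61·6+127)/157⌋ − ⌊(60·6+127)/157⌋ = ⌊493/157⌋ − ⌊487/157⌋ = 3 − 3 = 0
n=61: ⌊(62·6+127)/157⌋ − ⌊(61·6+127)/157⌋ = ⌊499/157⌋ − ⌊493/157⌋ = 3 − 3 = 0
n=62: ⌊(63·6+127)/157⌋ − ⌊(62·6+127)/157⌋ = ⌊505/157⌋ − ⌊499/157⌋ = 3 − 3 = 0
n=63: ⌊(64·6+127)/157⌋ − ⌊(63·6+127)/157⌋ = ⌊511/157⌋ − ⌊505/157⌋ = 3 − 3 = 0
n=64: ⌊(65·6+127)/157⌋ − ⌊(64·6+127)/157⌋ = ⌊517/157⌋ − ⌊511/157⌋ = 3 − 3 = 0
n=65: ⌊(66·6+127)/157⌋ − ⌊(65·6+127)/157⌋ = ⌊523/157⌋ − ⌊517/157⌋ = 3 − 3 = 0
n=66: ⌊(67·6+127)/157⌋ − ⌊(66·6+127)/157⌋ = ⌊529/157⌋ − ⌊523/157⌋ = 3 − 3 = 0
n=67: ⌊(68·6+127)/157⌋ − ⌊(67·6+127)/157⌋ = ⌊535/157⌋ − ⌊529/157⌋ = 3 − 3 = 0
n=68: ⌊(69·6+127)/157⌋ − ⌊(68·6+127)/157⌋ = ⌊541/157⌋ − ⌊535/157⌋ = 3 − 3 = 0
n=69: ⌊(70·6+127)/157⌋ − ⌊(69·6+127)/157⌋ = ⌊547/157⌋ − ⌊541/157⌋ = 3 − 3 = 0
n=70: ⌊(71·6+127)/157⌋ − ⌊(70·6+127)/157⌋ = ⌊553/157⌋ − ⌊547/157⌋ = 3 − 3 = 0
n=71: ⌊(72·6+127)/157⌋ − ⌊(71·6+127)/157⌋ = ⌊559/157⌋ − ⌊553/157⌋ = 3 − 3 = 0
n=72: ⌊(73·6+127)/157⌋ − ⌊(72·6+127)/157⌋ = ⌊565/157⌋ − ⌊559/157⌋ = 3 − 3 = 0

0000100000000000000000000000000100000000000000000000000001000000000000000


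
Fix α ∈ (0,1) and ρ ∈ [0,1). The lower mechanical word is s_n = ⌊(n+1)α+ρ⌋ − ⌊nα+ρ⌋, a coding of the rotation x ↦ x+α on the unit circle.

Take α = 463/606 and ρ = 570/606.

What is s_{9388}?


(n+1)α + ρ = (9389·463 + 570) / 606 = 4347677/606
nα + ρ     = (9388·463 + 570) / 606 = 4347214/606
⌊4347677/606⌋ = 7174,  ⌊4347214/606⌋ = 7173
s_{9388} = 7174 − 7173 = 1

1


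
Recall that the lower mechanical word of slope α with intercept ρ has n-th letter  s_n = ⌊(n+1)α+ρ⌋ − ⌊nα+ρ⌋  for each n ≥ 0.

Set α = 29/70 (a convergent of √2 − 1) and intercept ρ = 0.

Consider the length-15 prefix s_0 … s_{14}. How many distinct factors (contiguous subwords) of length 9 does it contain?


t_n = ⌊(n·29)/70⌋ for n = 0 … 15:
  n=0…9: ⌊0/70⌋=0 ⌊29/70⌋=0 ⌊58/70⌋=0 ⌊87/70⌋=1 ⌊116/70⌋=1 ⌊145/70⌋=2 ⌊174/70⌋=2 ⌊203/70⌋=2 ⌊232/70⌋=3 ⌊261/70⌋=3
  n=10…15: ⌊290/70⌋=4 ⌊319/70⌋=4 ⌊348/70⌋=4 ⌊377/70⌋=5 ⌊406/70⌋=5 ⌊435/70⌋=6
s_n = t_(n+1) − t_n for n = 0 … 14 gives
prefix = 001010010100101
slide a length-9 window over [0..8] … [6..14] (7 windows); first occurrence of each distinct factor:
  [  0..  8] 001010010
  [  1..  9] 010100101
  [  2.. 10] 101001010
  [  3.. 11] 010010100
  [  4.. 12] 100101001
  (the other 2 windows repeat one of these)
distinct factors: {001010010, 010010100, 010100101, 100101001, 101001010}
count = 5  (Sturmian bound for length 9 is 10)

5


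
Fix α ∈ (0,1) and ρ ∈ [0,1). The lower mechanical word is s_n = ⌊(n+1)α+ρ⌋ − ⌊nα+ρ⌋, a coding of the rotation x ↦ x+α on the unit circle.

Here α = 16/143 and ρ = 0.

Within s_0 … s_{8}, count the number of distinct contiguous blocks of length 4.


2

t_n = ⌊(n·16)/143⌋ for n = 0 … 9:
  n=0…9: ⌊0/143⌋=0 ⌊16/143⌋=0 ⌊32/143⌋=0 ⌊48/143⌋=0 ⌊64/143⌋=0 ⌊80/143⌋=0 ⌊96/143⌋=0 ⌊112/143⌋=0 ⌊128/143⌋=0 ⌊144/143⌋=1
s_n = t_(n+1) − t_n for n = 0 … 8 gives
prefix = 000000001
slide a length-4 window over [0..3] … [5..8] (6 windows); first occurrence of each distinct factor:
  [  0..  3] 0000
  [  5..  8] 0001
  (the other 4 windows repeat one of these)
distinct factors: {0000, 0001}
count = 2  (Sturmian bound for length 4 is 5)


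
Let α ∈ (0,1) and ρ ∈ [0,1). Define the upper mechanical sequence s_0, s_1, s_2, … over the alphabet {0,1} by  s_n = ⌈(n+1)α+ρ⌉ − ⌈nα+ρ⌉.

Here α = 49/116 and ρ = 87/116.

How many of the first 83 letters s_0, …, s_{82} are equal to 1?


#1s = Σ_{n=0}^{82} s_n = Σ_{n=0}^{82} (⌈(n+1)α+ρ⌉ − ⌈nα+ρ⌉)
the sum telescopes: every ⌈nα+ρ⌉ with 0 < n < 83 appears once with + and once with −, leaving ⌈83α+ρ⌉ − ⌈0·α+ρ⌉
83α + ρ = (83·49 + 87) / 116 = 4154/116
ρ = 87/116
⌈4154/116⌉ = 36,  ⌈87/116⌉ = 1
#1s = 36 − 1 = 35

35


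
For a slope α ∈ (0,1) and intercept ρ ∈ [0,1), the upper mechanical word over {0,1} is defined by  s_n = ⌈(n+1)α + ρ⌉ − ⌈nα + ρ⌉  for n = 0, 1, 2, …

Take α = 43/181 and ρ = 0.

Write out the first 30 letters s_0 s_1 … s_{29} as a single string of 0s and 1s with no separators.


100010001000100010000100010001

n=0: ⌈(1·43)/181⌉ − ⌈(0·43)/181⌉ = ⌈43/181⌉ − ⌈0/181⌉ = 1 − 0 = 1
n=1: ⌈(2·43)/181⌉ − ⌈(1·43)/181⌉ = ⌈86/181⌉ − ⌈43/181⌉ = 1 − 1 = 0
n=2: ⌈(3·43)/181⌉ − ⌈(2·43)/181⌉ = ⌈129/181⌉ − ⌈86/181⌉ = 1 − 1 = 0
n=3: ⌈(4·43)/181⌉ − ⌈(3·43)/181⌉ = ⌈172/181⌉ − ⌈129/181⌉ = 1 − 1 = 0
n=4: ⌈(5·43)/181⌉ − ⌈(4·43)/181⌉ = ⌈215/181⌉ − ⌈172/181⌉ = 2 − 1 = 1
n=5: ⌈(6·43)/181⌉ − ⌈(5·43)/181⌉ = ⌈258/181⌉ − ⌈215/181⌉ = 2 − 2 = 0
n=6: ⌈(7·43)/181⌉ − ⌈(6·43)/181⌉ = ⌈301/181⌉ − ⌈258/181⌉ = 2 − 2 = 0
n=7: ⌈(8·43)/181⌉ − ⌈(7·43)/181⌉ = ⌈344/181⌉ − ⌈301/181⌉ = 2 − 2 = 0
n=8: ⌈(9·43)/181⌉ − ⌈(8·43)/181⌉ = ⌈387/181⌉ − ⌈344/181⌉ = 3 − 2 = 1
n=9: ⌈(10·43)/181⌉ − ⌈(9·43)/181⌉ = ⌈430/181⌉ − ⌈387/181⌉ = 3 − 3 = 0
n=10: ⌈(11·43)/181⌉ − ⌈(10·43)/181⌉ = ⌈473/181⌉ − ⌈430/181⌉ = 3 − 3 = 0
n=11: ⌈(12·43)/181⌉ − ⌈(11·43)/181⌉ = ⌈516/181⌉ − ⌈473/181⌉ = 3 − 3 = 0
n=12: ⌈(13·43)/181⌉ − ⌈(12·43)/181⌉ = ⌈559/181⌉ − ⌈516/181⌉ = 4 − 3 = 1
n=13: ⌈(14·43)/181⌉ − ⌈(13·43)/181⌉ = ⌈602/181⌉ − ⌈559/181⌉ = 4 − 4 = 0
n=14: ⌈(15·43)/181⌉ − ⌈(14·43)/181⌉ = ⌈645/181⌉ − ⌈602/181⌉ = 4 − 4 = 0
n=15: ⌈(16·43)/181⌉ − ⌈(15·43)/181⌉ = ⌈688/181⌉ − ⌈645/181⌉ = 4 − 4 = 0
n=16: ⌈(17·43)/181⌉ − ⌈(16·43)/181⌉ = ⌈731/181⌉ − ⌈688/181⌉ = 5 − 4 = 1
n=17: ⌈(18·43)/181⌉ − ⌈(17·43)/181⌉ = ⌈774/181⌉ − ⌈731/181⌉ = 5 − 5 = 0
n=18: ⌈(19·43)/181⌉ − ⌈(18·43)/181⌉ = ⌈817/181⌉ − ⌈774/181⌉ = 5 − 5 = 0
n=19: ⌈(20·43)/181⌉ − ⌈(19·43)/181⌉ = ⌈860/181⌉ − ⌈817/181⌉ = 5 − 5 = 0
n=20: ⌈(21·43)/181⌉ − ⌈(20·43)/181⌉ = ⌈903/181⌉ − ⌈860/181⌉ = 5 − 5 = 0
n=21: ⌈(22·43)/181⌉ − ⌈(21·43)/181⌉ = ⌈946/181⌉ − ⌈903/181⌉ = 6 − 5 = 1
n=22: ⌈(23·43)/181⌉ − ⌈(22·43)/181⌉ = ⌈989/181⌉ − ⌈946/181⌉ = 6 − 6 = 0
n=23: ⌈(24·43)/181⌉ − ⌈(23·43)/181⌉ = ⌈1032/181⌉ − ⌈989/181⌉ = 6 − 6 = 0
n=24: ⌈(25·43)/181⌉ − ⌈(24·43)/181⌉ = ⌈1075/181⌉ − ⌈1032/181⌉ = 6 − 6 = 0
n=25: ⌈(26·43)/181⌉ − ⌈(25·43)/181⌉ = ⌈1118/181⌉ − ⌈1075/181⌉ = 7 − 6 = 1
n=26: ⌈(27·43)/181⌉ − ⌈(26·43)/181⌉ = ⌈1161/181⌉ − ⌈1118/181⌉ = 7 − 7 = 0
n=27: ⌈(28·43)/181⌉ − ⌈(27·43)/181⌉ = ⌈1204/181⌉ − ⌈1161/181⌉ = 7 − 7 = 0
n=28: ⌈(29·43)/181⌉ − ⌈(28·43)/181⌉ = ⌈1247/181⌉ − ⌈1204/181⌉ = 7 − 7 = 0
n=29: ⌈(30·43)/181⌉ − ⌈(29·43)/181⌉ = ⌈1290/181⌉ − ⌈1247/181⌉ = 8 − 7 = 1


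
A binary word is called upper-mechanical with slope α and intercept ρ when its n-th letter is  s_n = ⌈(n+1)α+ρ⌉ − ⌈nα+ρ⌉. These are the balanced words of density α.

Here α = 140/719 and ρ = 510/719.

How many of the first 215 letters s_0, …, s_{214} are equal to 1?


42

#1s = Σ_{n=0}^{214} s_n = Σ_{n=0}^{214} (⌈(n+1)α+ρ⌉ − ⌈nα+ρ⌉)
the sum telescopes: every ⌈nα+ρ⌉ with 0 < n < 215 appears once with + and once with −, leaving ⌈215α+ρ⌉ − ⌈0·α+ρ⌉
215α + ρ = (215·140 + 510) / 719 = 30610/719
ρ = 510/719
⌈30610/719⌉ = 43,  ⌈510/719⌉ = 1
#1s = 43 − 1 = 42


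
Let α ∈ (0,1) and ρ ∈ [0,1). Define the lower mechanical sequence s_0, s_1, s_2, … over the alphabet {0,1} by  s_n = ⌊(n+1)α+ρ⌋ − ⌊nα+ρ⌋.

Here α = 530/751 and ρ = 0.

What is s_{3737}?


1

(n+1)α + ρ = (3738·530) / 751 = 1981140/751
nα + ρ     = (3737·530) / 751 = 1980610/751
⌊1981140/751⌋ = 2638,  ⌊1980610/751⌋ = 2637
s_{3737} = 2638 − 2637 = 1


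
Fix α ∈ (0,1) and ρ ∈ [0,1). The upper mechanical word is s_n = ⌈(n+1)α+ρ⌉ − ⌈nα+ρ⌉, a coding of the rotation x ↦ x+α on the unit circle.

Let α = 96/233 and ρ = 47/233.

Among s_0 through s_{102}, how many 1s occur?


42

#1s = Σ_{n=0}^{102} s_n = Σ_{n=0}^{102} (⌈(n+1)α+ρ⌉ − ⌈nα+ρ⌉)
the sum telescopes: every ⌈nα+ρ⌉ with 0 < n < 103 appears once with + and once with −, leaving ⌈103α+ρ⌉ − ⌈0·α+ρ⌉
103α + ρ = (103·96 + 47) / 233 = 9935/233
ρ = 47/233
⌈9935/233⌉ = 43,  ⌈47/233⌉ = 1
#1s = 43 − 1 = 42


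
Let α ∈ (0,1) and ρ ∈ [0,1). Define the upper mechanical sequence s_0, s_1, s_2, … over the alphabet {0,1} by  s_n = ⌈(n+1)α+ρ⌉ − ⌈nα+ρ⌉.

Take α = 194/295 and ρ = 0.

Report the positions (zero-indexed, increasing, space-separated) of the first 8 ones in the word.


n=0: ⌈194/295⌉−⌈0/295⌉ = 1−0 = 1  ← one
n=1: ⌈388/295⌉−⌈194/295⌉ = 2−1 = 1  ← one
n=2: ⌈582/295⌉−⌈388/295⌉ = 2−2 = 0
n=3: ⌈776/295⌉−⌈582/295⌉ = 3−2 = 1  ← one
n=4: ⌈970/295⌉−⌈776/295⌉ = 4−3 = 1  ← one
n=5: ⌈1164/295⌉−⌈970/295⌉ = 4−4 = 0
n=6: ⌈1358/295⌉−⌈1164/295⌉ = 5−4 = 1  ← one
n=7: ⌈1552/295⌉−⌈1358/295⌉ = 6−5 = 1  ← one
n=8: ⌈1746/295⌉−⌈1552/295⌉ = 6−6 = 0
n=9: ⌈1940/295⌉−⌈1746/295⌉ = 7−6 = 1  ← one
n=10: ⌈2134/295⌉−⌈1940/295⌉ = 8−7 = 1  ← one
positions of the first 8 ones: 0 1 3 4 6 7 9 10

0 1 3 4 6 7 9 10


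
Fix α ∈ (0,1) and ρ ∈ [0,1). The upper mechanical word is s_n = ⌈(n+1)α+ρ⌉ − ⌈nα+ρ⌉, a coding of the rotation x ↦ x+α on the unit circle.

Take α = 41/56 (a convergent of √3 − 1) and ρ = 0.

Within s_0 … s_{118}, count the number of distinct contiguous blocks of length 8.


9

t_n = ⌈(n·41)/56⌉ for n = 0 … 119:
  n=0…9: ⌈0/56⌉=0 ⌈41/56⌉=1 ⌈82/56⌉=2 ⌈123/56⌉=3 ⌈164/56⌉=3 ⌈205/56⌉=4 ⌈246/56⌉=5 ⌈287/56⌉=6 ⌈328/56⌉=6 ⌈369/56⌉=7
  n=10…19: ⌈410/56⌉=8 ⌈451/56⌉=9 ⌈492/56⌉=9 ⌈533/56⌉=10 ⌈574/56⌉=11 ⌈615/56⌉=11 ⌈656/56⌉=12 ⌈697/56⌉=13 ⌈738/56⌉=14 ⌈779/56⌉=14
  n=20…29: ⌈820/56⌉=15 ⌈861/56⌉=16 ⌈902/56⌉=17 ⌈943/56⌉=17 ⌈984/56⌉=18 ⌈1025/56⌉=19 ⌈1066/56⌉=20 ⌈1107/56⌉=20 ⌈1148/56⌉=21 ⌈1189/56⌉=22
  n=30…39: ⌈1230/56⌉=22 ⌈1271/56⌉=23 ⌈1312/56⌉=24 ⌈1353/56⌉=25 ⌈1394/56⌉=25 ⌈1435/56⌉=26 ⌈1476/56⌉=27 ⌈1517/56⌉=28 ⌈1558/56⌉=28 ⌈1599/56⌉=29
  n=40…49: ⌈1640/56⌉=30 ⌈1681/56⌉=31 ⌈1722/56⌉=31 ⌈1763/56⌉=32 ⌈1804/56⌉=33 ⌈1845/56⌉=33 ⌈1886/56⌉=34 ⌈1927/56⌉=35 ⌈1968/56⌉=36 ⌈2009/56⌉=36
  n=50…59: ⌈2050/56⌉=37 ⌈2091/56⌉=38 ⌈2132/56⌉=39 ⌈2173/56⌉=39 ⌈2214/56⌉=40 ⌈2255/56⌉=41 ⌈2296/56⌉=41 ⌈2337/56⌉=42 ⌈2378/56⌉=43 ⌈2419/56⌉=44
  n=60…69: ⌈2460/56⌉=44 ⌈2501/56⌉=45 ⌈2542/56⌉=46 ⌈2583/56⌉=47 ⌈2624/56⌉=47 ⌈2665/56⌉=48 ⌈2706/56⌉=49 ⌈2747/56⌉=50 ⌈2788/56⌉=50 ⌈2829/56⌉=51
  n=70…79: ⌈2870/56⌉=52 ⌈2911/56⌉=52 ⌈2952/56⌉=53 ⌈2993/56⌉=54 ⌈3034/56⌉=55 ⌈3075/56⌉=55 ⌈3116/56⌉=56 ⌈3157/56⌉=57 ⌈3198/56⌉=58 ⌈3239/56⌉=58
  n=80…89: ⌈3280/56⌉=59 ⌈3321/56⌉=60 ⌈3362/56⌉=61 ⌈3403/56⌉=61 ⌈3444/56⌉=62 ⌈3485/56⌉=63 ⌈3526/56⌉=63 ⌈3567/56⌉=64 ⌈3608/56⌉=65 ⌈3649/56⌉=66
  n=90…99: ⌈3690/56⌉=66 ⌈3731/56⌉=67 ⌈3772/56⌉=68 ⌈3813/56⌉=69 ⌈3854/56⌉=69 ⌈3895/56⌉=70 ⌈3936/56⌉=71 ⌈3977/56⌉=72 ⌈4018/56⌉=72 ⌈4059/56⌉=73
  n=100…109: ⌈4100/56⌉=74 ⌈4141/56⌉=74 ⌈4182/56⌉=75 ⌈4223/56⌉=76 ⌈4264/56⌉=77 ⌈4305/56⌉=77 ⌈4346/56⌉=78 ⌈4387/56⌉=79 ⌈4428/56⌉=80 ⌈4469/56⌉=80
  n=110…119: ⌈4510/56⌉=81 ⌈4551/56⌉=82 ⌈4592/56⌉=82 ⌈4633/56⌉=83 ⌈4674/56⌉=84 ⌈4715/56⌉=85 ⌈4756/56⌉=85 ⌈4797/56⌉=86 ⌈4838/56⌉=87 ⌈4879/56⌉=88
s_n = t_(n+1) − t_n for n = 0 … 118 gives
prefix = 11101110111011011101110111011011101110111011011101110110111011101110110111011101110110111011101110110111011101101110111
slide a length-8 window over [0..7] … [111..118] (112 windows); first occurrence of each distinct factor:
  [  0..  7] 11101110
  [  1..  8] 11011101
  [  2..  9] 10111011
  [  3.. 10] 01110111
  [  7.. 14] 01110110
  [  8.. 15] 11101101
  [  9.. 16] 11011011
  [ 10.. 17] 10110111
  [ 11.. 18] 01101110
  (the other 103 windows repeat one of these)
distinct factors: {01101110, 01110110, 01110111, 10110111, 10111011, 11011011, 11011101, 11101101, 11101110}
count = 9  (Sturmian bound for length 8 is 9)


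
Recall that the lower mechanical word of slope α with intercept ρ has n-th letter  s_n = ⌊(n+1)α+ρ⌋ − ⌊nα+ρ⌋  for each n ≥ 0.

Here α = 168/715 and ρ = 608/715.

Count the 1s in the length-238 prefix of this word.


#1s = Σ_{n=0}^{237} s_n = Σ_{n=0}^{237} (⌊(n+1)α+ρ⌋ − ⌊nα+ρ⌋)
the sum telescopes: every ⌊nα+ρ⌋ with 0 < n < 238 appears once with + and once with −, leaving ⌊238α+ρ⌋ − ⌊0·α+ρ⌋
238α + ρ = (238·168 + 608) / 715 = 40592/715
ρ = 608/715
⌊40592/715⌋ = 56,  ⌊608/715⌋ = 0
#1s = 56 − 0 = 56

56


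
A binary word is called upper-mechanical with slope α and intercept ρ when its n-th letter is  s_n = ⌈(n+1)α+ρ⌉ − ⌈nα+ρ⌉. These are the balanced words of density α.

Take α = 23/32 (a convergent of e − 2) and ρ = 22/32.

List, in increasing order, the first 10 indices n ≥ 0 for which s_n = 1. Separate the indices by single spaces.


0 1 3 4 6 7 8 10 11 12

n=0: ⌈45/32⌉−⌈22/32⌉ = 2−1 = 1  ← one
n=1: ⌈68/32⌉−⌈45/32⌉ = 3−2 = 1  ← one
n=2: ⌈91/32⌉−⌈68/32⌉ = 3−3 = 0
n=3: ⌈114/32⌉−⌈91/32⌉ = 4−3 = 1  ← one
n=4: ⌈137/32⌉−⌈114/32⌉ = 5−4 = 1  ← one
n=5: ⌈160/32⌉−⌈137/32⌉ = 5−5 = 0
n=6: ⌈183/32⌉−⌈160/32⌉ = 6−5 = 1  ← one
n=7: ⌈206/32⌉−⌈183/32⌉ = 7−6 = 1  ← one
n=8: ⌈229/32⌉−⌈206/32⌉ = 8−7 = 1  ← one
n=9: ⌈252/32⌉−⌈229/32⌉ = 8−8 = 0
n=10: ⌈275/32⌉−⌈252/32⌉ = 9−8 = 1  ← one
n=11: ⌈298/32⌉−⌈275/32⌉ = 10−9 = 1  ← one
n=12: ⌈321/32⌉−⌈298/32⌉ = 11−10 = 1  ← one
positions of the first 10 ones: 0 1 3 4 6 7 8 10 11 12


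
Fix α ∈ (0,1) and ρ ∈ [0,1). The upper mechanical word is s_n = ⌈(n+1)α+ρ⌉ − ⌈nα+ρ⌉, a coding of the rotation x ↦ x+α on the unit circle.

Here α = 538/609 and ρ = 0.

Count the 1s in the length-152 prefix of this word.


#1s = Σ_{n=0}^{151} s_n = Σ_{n=0}^{151} (⌈(n+1)α+ρ⌉ − ⌈nα+ρ⌉)
the sum telescopes: every ⌈nα+ρ⌉ with 0 < n < 152 appears once with + and once with −, leaving ⌈152α+ρ⌉ − ⌈0·α+ρ⌉
152α + ρ = (152·538) / 609 = 81776/609
ρ = 0/609
⌈81776/609⌉ = 135,  ⌈0/609⌉ = 0
#1s = 135 − 0 = 135

135


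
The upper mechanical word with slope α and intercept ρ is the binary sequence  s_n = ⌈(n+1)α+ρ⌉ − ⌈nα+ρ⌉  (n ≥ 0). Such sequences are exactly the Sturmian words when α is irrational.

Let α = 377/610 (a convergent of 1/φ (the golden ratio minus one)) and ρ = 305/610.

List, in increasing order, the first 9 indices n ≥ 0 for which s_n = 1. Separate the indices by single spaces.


0 2 4 5 7 8 10 12 13

n=0: ⌈682/610⌉−⌈305/610⌉ = 2−1 = 1  ← one
n=1: ⌈1059/610⌉−⌈682/610⌉ = 2−2 = 0
n=2: ⌈1436/610⌉−⌈1059/610⌉ = 3−2 = 1  ← one
n=3: ⌈1813/610⌉−⌈1436/610⌉ = 3−3 = 0
n=4: ⌈2190/610⌉−⌈1813/610⌉ = 4−3 = 1  ← one
n=5: ⌈2567/610⌉−⌈2190/610⌉ = 5−4 = 1  ← one
n=6: ⌈2944/610⌉−⌈2567/610⌉ = 5−5 = 0
n=7: ⌈3321/610⌉−⌈2944/610⌉ = 6−5 = 1  ← one
n=8: ⌈3698/610⌉−⌈3321/610⌉ = 7−6 = 1  ← one
n=9: ⌈4075/610⌉−⌈3698/610⌉ = 7−7 = 0
n=10: ⌈4452/610⌉−⌈4075/610⌉ = 8−7 = 1  ← one
n=11: ⌈4829/610⌉−⌈4452/610⌉ = 8−8 = 0
n=12: ⌈5206/610⌉−⌈4829/610⌉ = 9−8 = 1  ← one
n=13: ⌈5583/610⌉−⌈5206/610⌉ = 10−9 = 1  ← one
positions of the first 9 ones: 0 2 4 5 7 8 10 12 13


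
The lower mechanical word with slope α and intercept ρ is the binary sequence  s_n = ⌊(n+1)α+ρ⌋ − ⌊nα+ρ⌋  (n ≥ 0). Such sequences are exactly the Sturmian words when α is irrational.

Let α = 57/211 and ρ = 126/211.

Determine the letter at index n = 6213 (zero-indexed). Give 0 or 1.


(n+1)α + ρ = (6214·57 + 126) / 211 = 354324/211
nα + ρ     = (6213·57 + 126) / 211 = 354267/211
⌊354324/211⌋ = 1679,  ⌊354267/211⌋ = 1678
s_{6213} = 1679 − 1678 = 1

1


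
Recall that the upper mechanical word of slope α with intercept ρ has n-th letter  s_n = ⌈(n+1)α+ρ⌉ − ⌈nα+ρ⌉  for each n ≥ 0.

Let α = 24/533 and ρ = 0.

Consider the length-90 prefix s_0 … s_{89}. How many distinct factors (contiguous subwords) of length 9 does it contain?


t_n = ⌈(n·24)/533⌉ for n = 0 … 90:
  n=0…9: ⌈0/533⌉=0 ⌈24/533⌉=1 ⌈48/533⌉=1 ⌈72/533⌉=1 ⌈96/533⌉=1 ⌈120/533⌉=1 ⌈144/533⌉=1 ⌈168/533⌉=1 ⌈192/533⌉=1 ⌈216/533⌉=1
  n=10…19: ⌈240/533⌉=1 ⌈264/533⌉=1 ⌈288/533⌉=1 ⌈312/533⌉=1 ⌈336/533⌉=1 ⌈360/533⌉=1 ⌈384/533⌉=1 ⌈408/533⌉=1 ⌈432/533⌉=1 ⌈456/533⌉=1
  n=20…29: ⌈480/533⌉=1 ⌈504/533⌉=1 ⌈528/533⌉=1 ⌈552/533⌉=2 ⌈576/533⌉=2 ⌈600/533⌉=2 ⌈624/533⌉=2 ⌈648/533⌉=2 ⌈672/533⌉=2 ⌈696/533⌉=2
  n=30…39: ⌈720/533⌉=2 ⌈744/533⌉=2 ⌈768/533⌉=2 ⌈792/533⌉=2 ⌈816/533⌉=2 ⌈840/533⌉=2 ⌈864/533⌉=2 ⌈888/533⌉=2 ⌈912/533⌉=2 ⌈936/533⌉=2
  n=40…49: ⌈960/533⌉=2 ⌈984/533⌉=2 ⌈1008/533⌉=2 ⌈1032/533⌉=2 ⌈1056/533⌉=2 ⌈1080/533⌉=3 ⌈1104/533⌉=3 ⌈1128/533⌉=3 ⌈1152/533⌉=3 ⌈1176/533⌉=3
  n=50…59: ⌈1200/533⌉=3 ⌈1224/533⌉=3 ⌈1248/533⌉=3 ⌈1272/533⌉=3 ⌈1296/533⌉=3 ⌈1320/533⌉=3 ⌈1344/533⌉=3 ⌈1368/533⌉=3 ⌈1392/533⌉=3 ⌈1416/533⌉=3
  n=60…69: ⌈1440/533⌉=3 ⌈1464/533⌉=3 ⌈1488/533⌉=3 ⌈1512/533⌉=3 ⌈1536/533⌉=3 ⌈1560/533⌉=3 ⌈1584/533⌉=3 ⌈1608/533⌉=4 ⌈1632/533⌉=4 ⌈1656/533⌉=4
  n=70…79: ⌈1680/533⌉=4 ⌈1704/533⌉=4 ⌈1728/533⌉=4 ⌈1752/533⌉=4 ⌈1776/533⌉=4 ⌈1800/533⌉=4 ⌈1824/533⌉=4 ⌈1848/533⌉=4 ⌈1872/533⌉=4 ⌈1896/533⌉=4
  n=80…89: ⌈1920/533⌉=4 ⌈1944/533⌉=4 ⌈1968/533⌉=4 ⌈1992/533⌉=4 ⌈2016/533⌉=4 ⌈2040/533⌉=4 ⌈2064/533⌉=4 ⌈2088/533⌉=4 ⌈2112/533⌉=4 ⌈2136/533⌉=5
  n=90: ⌈2160/533⌉=5
s_n = t_(n+1) − t_n for n = 0 … 89 gives
prefix = 100000000000000000000010000000000000000000001000000000000000000000100000000000000000000010
slide a length-9 window over [0..8] … [81..89] (82 windows); first occurrence of each distinct factor:
  [  0..  8] 100000000
  [  1..  9] 000000000
  [ 14.. 22] 000000001
  [ 15.. 23] 000000010
  [ 16.. 24] 000000100
  [ 17.. 25] 000001000
  [ 18.. 26] 000010000
  [ 19.. 27] 000100000
  [ 20.. 28] 001000000
  [ 21.. 29] 010000000
  (the other 72 windows repeat one of these)
distinct factors: {000000000, 000000001, 000000010, 000000100, 000001000, 000010000, 000100000, 001000000, 010000000, 100000000}
count = 10  (Sturmian bound for length 9 is 10)

10


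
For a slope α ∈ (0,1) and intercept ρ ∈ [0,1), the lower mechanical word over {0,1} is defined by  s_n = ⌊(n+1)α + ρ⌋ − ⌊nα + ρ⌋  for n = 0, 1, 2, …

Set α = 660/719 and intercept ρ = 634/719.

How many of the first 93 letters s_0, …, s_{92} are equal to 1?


#1s = Σ_{n=0}^{92} s_n = Σ_{n=0}^{92} (⌊(n+1)α+ρ⌋ − ⌊nα+ρ⌋)
the sum telescopes: every ⌊nα+ρ⌋ with 0 < n < 93 appears once with + and once with −, leaving ⌊93α+ρ⌋ − ⌊0·α+ρ⌋
93α + ρ = (93·660 + 634) / 719 = 62014/719
ρ = 634/719
⌊62014/719⌋ = 86,  ⌊634/719⌋ = 0
#1s = 86 − 0 = 86

86
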